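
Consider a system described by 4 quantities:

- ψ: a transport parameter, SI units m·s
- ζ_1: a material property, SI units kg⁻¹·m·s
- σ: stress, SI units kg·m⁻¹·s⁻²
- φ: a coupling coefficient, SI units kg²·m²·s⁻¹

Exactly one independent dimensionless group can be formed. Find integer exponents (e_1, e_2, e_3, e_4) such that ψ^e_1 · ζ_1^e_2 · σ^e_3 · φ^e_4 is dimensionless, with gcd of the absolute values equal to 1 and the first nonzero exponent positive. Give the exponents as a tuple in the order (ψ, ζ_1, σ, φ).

M: e_1·(0) + e_2·(-1) + e_3·(1) + e_4·(2) = 0
L: e_1·(1) + e_2·(1) + e_3·(-1) + e_4·(2) = 0
T: e_1·(1) + e_2·(1) + e_3·(-2) + e_4·(-1) = 0
Solving this homogeneous linear system for the smallest-integer solution (first nonzero entry positive) gives (4, 1, 3, -1).

(4, 1, 3, -1)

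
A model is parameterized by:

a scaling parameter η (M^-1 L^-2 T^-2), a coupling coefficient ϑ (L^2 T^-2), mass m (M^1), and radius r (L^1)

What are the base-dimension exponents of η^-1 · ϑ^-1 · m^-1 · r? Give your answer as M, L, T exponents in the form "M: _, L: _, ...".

M: 0, L: 1, T: 4

Collect each base-dimension exponent across the product:
  M: −(-1) − (0) − (1) + (0) = 0
  L: −(-2) − (2) − (0) + (1) = 1
  T: −(-2) − (-2) − (0) + (0) = 4
So the dimensions are [L T⁴].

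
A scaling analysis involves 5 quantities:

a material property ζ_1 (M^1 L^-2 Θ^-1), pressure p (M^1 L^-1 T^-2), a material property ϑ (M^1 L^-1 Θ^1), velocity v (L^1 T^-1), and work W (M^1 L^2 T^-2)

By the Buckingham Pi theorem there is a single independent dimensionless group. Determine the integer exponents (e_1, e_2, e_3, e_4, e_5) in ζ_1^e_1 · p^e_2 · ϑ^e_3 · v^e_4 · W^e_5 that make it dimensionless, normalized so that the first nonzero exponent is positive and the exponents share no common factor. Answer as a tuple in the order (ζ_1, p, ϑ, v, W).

(1, -1, 1, 4, -1)

M: e_1·(1) + e_2·(1) + e_3·(1) + e_4·(0) + e_5·(1) = 0
L: e_1·(-2) + e_2·(-1) + e_3·(-1) + e_4·(1) + e_5·(2) = 0
T: e_1·(0) + e_2·(-2) + e_3·(0) + e_4·(-1) + e_5·(-2) = 0
Θ: e_1·(-1) + e_2·(0) + e_3·(1) + e_4·(0) + e_5·(0) = 0
Solving this homogeneous linear system for the smallest-integer solution (first nonzero entry positive) gives (1, -1, 1, 4, -1).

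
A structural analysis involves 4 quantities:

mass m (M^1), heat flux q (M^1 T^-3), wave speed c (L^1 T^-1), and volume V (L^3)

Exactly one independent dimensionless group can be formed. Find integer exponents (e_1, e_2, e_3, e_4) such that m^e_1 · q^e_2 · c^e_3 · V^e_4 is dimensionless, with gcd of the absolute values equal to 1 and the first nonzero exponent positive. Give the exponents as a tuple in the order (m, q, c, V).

M: e_1·(1) + e_2·(1) + e_3·(0) + e_4·(0) = 0
L: e_1·(0) + e_2·(0) + e_3·(1) + e_4·(3) = 0
T: e_1·(0) + e_2·(-3) + e_3·(-1) + e_4·(0) = 0
Solving this homogeneous linear system for the smallest-integer solution (first nonzero entry positive) gives (1, -1, 3, -1).

(1, -1, 3, -1)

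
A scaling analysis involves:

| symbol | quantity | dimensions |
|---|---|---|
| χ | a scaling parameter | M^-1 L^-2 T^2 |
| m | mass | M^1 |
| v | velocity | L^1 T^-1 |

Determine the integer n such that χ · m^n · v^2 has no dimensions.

Balance the M exponent: (1)·n from m, plus (-1) + 2·(0) = -1 from the rest, must sum to zero.
n − 1 = 0, so n = 1.

1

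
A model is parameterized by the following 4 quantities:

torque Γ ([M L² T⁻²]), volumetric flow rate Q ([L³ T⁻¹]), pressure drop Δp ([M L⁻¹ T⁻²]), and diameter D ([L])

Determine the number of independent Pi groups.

There are 4 variables and 3 base dimensions (M, L, T).
The dimension matrix has rank 3.
Independent dimensionless groups: 4 − 3 = 1.

1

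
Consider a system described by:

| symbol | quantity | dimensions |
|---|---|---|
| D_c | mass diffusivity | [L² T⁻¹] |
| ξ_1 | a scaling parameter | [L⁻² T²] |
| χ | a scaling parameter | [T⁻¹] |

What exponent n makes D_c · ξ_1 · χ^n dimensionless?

Balance the T exponent: (-1)·n from χ, plus (-1) + (2) = 1 from the rest, must sum to zero.
−n + 1 = 0, so n = 1.

1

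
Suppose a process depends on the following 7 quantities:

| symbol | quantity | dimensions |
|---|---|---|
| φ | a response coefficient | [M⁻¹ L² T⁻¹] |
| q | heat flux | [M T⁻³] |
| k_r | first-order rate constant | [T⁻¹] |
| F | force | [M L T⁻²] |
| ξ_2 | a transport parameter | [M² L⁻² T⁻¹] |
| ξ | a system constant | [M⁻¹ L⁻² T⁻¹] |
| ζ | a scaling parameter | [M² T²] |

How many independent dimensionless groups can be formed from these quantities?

There are 7 variables and 3 base dimensions (M, L, T).
The dimension matrix has rank 3.
Independent dimensionless groups: 7 − 3 = 4.

4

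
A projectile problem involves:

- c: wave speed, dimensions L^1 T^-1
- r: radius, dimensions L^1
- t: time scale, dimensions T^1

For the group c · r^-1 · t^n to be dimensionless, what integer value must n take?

Balance the T exponent: (1)·n from t, plus (-1) − (0) = -1 from the rest, must sum to zero.
n − 1 = 0, so n = 1.

1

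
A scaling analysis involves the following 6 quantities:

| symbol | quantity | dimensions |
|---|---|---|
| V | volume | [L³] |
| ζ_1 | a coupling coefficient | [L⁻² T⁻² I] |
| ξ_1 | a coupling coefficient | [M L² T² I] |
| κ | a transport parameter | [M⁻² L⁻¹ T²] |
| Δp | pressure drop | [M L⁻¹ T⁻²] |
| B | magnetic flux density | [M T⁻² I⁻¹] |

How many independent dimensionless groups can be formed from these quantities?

There are 6 variables and 4 base dimensions (M, L, T, I).
The dimension matrix has rank 4.
Independent dimensionless groups: 6 − 4 = 2.

2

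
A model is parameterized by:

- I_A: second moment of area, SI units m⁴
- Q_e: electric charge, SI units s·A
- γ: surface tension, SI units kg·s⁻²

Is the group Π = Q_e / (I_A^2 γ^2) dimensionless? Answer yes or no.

Sum the exponent of each base dimension across the product:
  M: −2·[I_A]_M + [Q_e]_M − 2·[γ]_M = −2·(0) + (0) − 2·(1) = -2
  L: −2·[I_A]_L + [Q_e]_L − 2·[γ]_L = −2·(4) + (0) − 2·(0) = -8
  T: −2·[I_A]_T + [Q_e]_T − 2·[γ]_T = −2·(0) + (1) − 2·(-2) = 5
  I: −2·[I_A]_I + [Q_e]_I − 2·[γ]_I = −2·(0) + (1) − 2·(0) = 1
Net dimensions [M⁻² L⁻⁸ T⁵ I] ≠ [1] — not dimensionless.

no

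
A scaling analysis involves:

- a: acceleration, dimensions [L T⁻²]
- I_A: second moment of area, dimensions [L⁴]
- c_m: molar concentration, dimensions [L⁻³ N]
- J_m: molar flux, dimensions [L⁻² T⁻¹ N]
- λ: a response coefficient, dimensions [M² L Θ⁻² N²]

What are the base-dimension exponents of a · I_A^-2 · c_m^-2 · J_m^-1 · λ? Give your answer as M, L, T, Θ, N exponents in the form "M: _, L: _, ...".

Collect each base-dimension exponent across the product:
  M: (0) − 2·(0) − 2·(0) − (0) + (2) = 2
  L: (1) − 2·(4) − 2·(-3) − (-2) + (1) = 2
  T: (-2) − 2·(0) − 2·(0) − (-1) + (0) = -1
  Θ: (0) − 2·(0) − 2·(0) − (0) + (-2) = -2
  N: (0) − 2·(0) − 2·(1) − (1) + (2) = -1
So the dimensions are [M² L² T⁻¹ Θ⁻² N⁻¹].

M: 2, L: 2, T: -1, Θ: -2, N: -1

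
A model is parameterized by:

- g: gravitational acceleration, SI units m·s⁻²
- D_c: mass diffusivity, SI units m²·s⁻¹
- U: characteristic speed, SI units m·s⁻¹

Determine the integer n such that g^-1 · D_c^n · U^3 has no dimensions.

Balance the L exponent: (2)·n from D_c, plus −(1) + 3·(1) = 2 from the rest, must sum to zero.
2n + 2 = 0, so n = -1.

-1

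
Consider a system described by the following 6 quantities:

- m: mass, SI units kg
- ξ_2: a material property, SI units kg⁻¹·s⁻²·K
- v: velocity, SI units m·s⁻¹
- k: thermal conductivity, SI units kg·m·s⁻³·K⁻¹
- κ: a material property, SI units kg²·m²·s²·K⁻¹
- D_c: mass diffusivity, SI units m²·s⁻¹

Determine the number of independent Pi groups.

2

There are 6 variables and 4 base dimensions (M, L, T, Θ).
The dimension matrix has rank 4.
Independent dimensionless groups: 6 − 4 = 2.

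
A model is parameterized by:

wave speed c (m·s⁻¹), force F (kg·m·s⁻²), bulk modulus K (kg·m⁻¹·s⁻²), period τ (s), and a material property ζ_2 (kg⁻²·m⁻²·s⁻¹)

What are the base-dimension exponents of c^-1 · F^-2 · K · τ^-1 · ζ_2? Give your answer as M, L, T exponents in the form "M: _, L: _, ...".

M: -3, L: -6, T: 1

Collect each base-dimension exponent across the product:
  M: −(0) − 2·(1) + (1) − (0) + (-2) = -3
  L: −(1) − 2·(1) + (-1) − (0) + (-2) = -6
  T: −(-1) − 2·(-2) + (-2) − (1) + (-1) = 1
So the dimensions are [M⁻³ L⁻⁶ T].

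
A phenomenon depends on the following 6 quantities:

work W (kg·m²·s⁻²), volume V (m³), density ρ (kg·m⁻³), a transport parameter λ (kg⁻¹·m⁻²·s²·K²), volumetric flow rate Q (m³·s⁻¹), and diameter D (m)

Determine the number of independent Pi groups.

There are 6 variables and 4 base dimensions (M, L, T, Θ).
The dimension matrix has rank 4.
Independent dimensionless groups: 6 − 4 = 2.

2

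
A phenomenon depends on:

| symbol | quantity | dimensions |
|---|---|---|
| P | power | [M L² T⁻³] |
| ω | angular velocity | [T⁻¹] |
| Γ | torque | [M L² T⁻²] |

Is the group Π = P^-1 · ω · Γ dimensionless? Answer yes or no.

yes

Sum the exponent of each base dimension across the product:
  M: −[P]_M + [ω]_M + [Γ]_M = −(1) + (0) + (1) = 0
  L: −[P]_L + [ω]_L + [Γ]_L = −(2) + (0) + (2) = 0
  T: −[P]_T + [ω]_T + [Γ]_T = −(-3) + (-1) + (-2) = 0
All base exponents vanish — dimensionless.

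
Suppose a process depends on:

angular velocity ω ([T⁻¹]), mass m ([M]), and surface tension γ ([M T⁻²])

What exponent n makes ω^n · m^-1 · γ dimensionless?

Balance the T exponent: (-1)·n from ω, plus −(0) + (-2) = -2 from the rest, must sum to zero.
−n − 2 = 0, so n = -2.

-2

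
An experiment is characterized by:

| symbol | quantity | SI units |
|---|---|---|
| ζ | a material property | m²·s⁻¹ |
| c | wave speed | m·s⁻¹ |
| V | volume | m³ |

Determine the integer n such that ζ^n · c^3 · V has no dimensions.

-3

Balance the L exponent: (2)·n from ζ, plus 3·(1) + (3) = 6 from the rest, must sum to zero.
2n + 6 = 0, so n = -3.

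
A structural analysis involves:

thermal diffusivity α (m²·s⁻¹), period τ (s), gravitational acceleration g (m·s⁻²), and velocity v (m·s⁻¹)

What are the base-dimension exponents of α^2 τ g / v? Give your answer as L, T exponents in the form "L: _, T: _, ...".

Collect each base-dimension exponent across the product:
  L: 2·(2) + (0) + (1) − (1) = 4
  T: 2·(-1) + (1) + (-2) − (-1) = -2
So the dimensions are [L⁴ T⁻²].

L: 4, T: -2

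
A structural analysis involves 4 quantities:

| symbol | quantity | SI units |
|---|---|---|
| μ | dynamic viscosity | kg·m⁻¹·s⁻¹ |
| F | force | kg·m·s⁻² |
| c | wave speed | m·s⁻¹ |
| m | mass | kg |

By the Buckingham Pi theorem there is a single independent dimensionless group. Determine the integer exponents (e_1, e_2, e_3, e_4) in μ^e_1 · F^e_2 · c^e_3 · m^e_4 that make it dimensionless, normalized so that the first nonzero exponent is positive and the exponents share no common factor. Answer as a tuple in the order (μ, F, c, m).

(1, -2, 3, 1)

M: e_1·(1) + e_2·(1) + e_3·(0) + e_4·(1) = 0
L: e_1·(-1) + e_2·(1) + e_3·(1) + e_4·(0) = 0
T: e_1·(-1) + e_2·(-2) + e_3·(-1) + e_4·(0) = 0
Solving this homogeneous linear system for the smallest-integer solution (first nonzero entry positive) gives (1, -2, 3, 1).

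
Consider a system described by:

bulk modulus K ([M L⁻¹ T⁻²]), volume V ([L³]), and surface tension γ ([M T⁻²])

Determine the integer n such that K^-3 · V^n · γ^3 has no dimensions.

-1

Balance the L exponent: (3)·n from V, plus −3·(-1) + 3·(0) = 3 from the rest, must sum to zero.
3n + 3 = 0, so n = -1.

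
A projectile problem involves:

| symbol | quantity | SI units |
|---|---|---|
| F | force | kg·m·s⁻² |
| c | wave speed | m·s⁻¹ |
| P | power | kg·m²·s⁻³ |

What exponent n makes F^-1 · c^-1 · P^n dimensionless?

1

Balance the M exponent: (1)·n from P, plus −(1) − (0) = -1 from the rest, must sum to zero.
n − 1 = 0, so n = 1.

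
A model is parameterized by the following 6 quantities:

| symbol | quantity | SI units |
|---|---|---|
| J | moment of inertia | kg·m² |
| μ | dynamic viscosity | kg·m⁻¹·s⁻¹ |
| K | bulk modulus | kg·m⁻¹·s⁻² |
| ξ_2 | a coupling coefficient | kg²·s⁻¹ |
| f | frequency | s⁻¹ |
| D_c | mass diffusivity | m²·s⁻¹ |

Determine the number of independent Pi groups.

3

There are 6 variables and 3 base dimensions (M, L, T).
The dimension matrix has rank 3.
Independent dimensionless groups: 6 − 3 = 3.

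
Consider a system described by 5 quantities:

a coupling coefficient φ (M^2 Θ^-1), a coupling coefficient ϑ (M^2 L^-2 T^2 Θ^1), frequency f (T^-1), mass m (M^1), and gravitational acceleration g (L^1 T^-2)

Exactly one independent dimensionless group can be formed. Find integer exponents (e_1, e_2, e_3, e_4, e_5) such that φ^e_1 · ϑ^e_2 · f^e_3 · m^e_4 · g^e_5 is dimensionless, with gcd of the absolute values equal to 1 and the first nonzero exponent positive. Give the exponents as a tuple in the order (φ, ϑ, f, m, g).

(1, 1, -2, -4, 2)

M: e_1·(2) + e_2·(2) + e_3·(0) + e_4·(1) + e_5·(0) = 0
L: e_1·(0) + e_2·(-2) + e_3·(0) + e_4·(0) + e_5·(1) = 0
T: e_1·(0) + e_2·(2) + e_3·(-1) + e_4·(0) + e_5·(-2) = 0
Θ: e_1·(-1) + e_2·(1) + e_3·(0) + e_4·(0) + e_5·(0) = 0
Solving this homogeneous linear system for the smallest-integer solution (first nonzero entry positive) gives (1, 1, -2, -4, 2).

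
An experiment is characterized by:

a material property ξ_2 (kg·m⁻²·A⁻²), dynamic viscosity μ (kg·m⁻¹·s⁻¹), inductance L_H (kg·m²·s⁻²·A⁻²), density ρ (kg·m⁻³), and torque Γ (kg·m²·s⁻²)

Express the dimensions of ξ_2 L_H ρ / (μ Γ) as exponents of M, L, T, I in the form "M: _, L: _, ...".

M: 1, L: -4, T: 1, I: -4

Collect each base-dimension exponent across the product:
  M: (1) − (1) + (1) + (1) − (1) = 1
  L: (-2) − (-1) + (2) + (-3) − (2) = -4
  T: (0) − (-1) + (-2) + (0) − (-2) = 1
  I: (-2) − (0) + (-2) + (0) − (0) = -4
So the dimensions are [M L⁻⁴ T I⁻⁴].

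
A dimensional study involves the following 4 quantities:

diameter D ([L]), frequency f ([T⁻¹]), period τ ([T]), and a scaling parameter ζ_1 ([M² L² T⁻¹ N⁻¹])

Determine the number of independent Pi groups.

There are 4 variables and 4 base dimensions (M, L, T, N).
The dimension matrix has rank 3 (less than 4: the dimension vectors are linearly dependent).
Independent dimensionless groups: 4 − 3 = 1.

1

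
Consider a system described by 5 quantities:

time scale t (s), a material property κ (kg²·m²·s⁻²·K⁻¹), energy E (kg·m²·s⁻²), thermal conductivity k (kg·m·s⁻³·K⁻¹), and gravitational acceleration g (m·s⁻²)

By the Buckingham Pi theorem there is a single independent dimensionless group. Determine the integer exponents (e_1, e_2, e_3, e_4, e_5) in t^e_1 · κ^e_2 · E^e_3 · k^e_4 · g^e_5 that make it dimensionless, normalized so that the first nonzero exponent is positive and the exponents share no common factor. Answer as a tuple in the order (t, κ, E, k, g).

M: e_1·(0) + e_2·(2) + e_3·(1) + e_4·(1) + e_5·(0) = 0
L: e_1·(0) + e_2·(2) + e_3·(2) + e_4·(1) + e_5·(1) = 0
T: e_1·(1) + e_2·(-2) + e_3·(-2) + e_4·(-3) + e_5·(-2) = 0
Θ: e_1·(0) + e_2·(-1) + e_3·(0) + e_4·(-1) + e_5·(0) = 0
Solving this homogeneous linear system for the smallest-integer solution (first nonzero entry positive) gives (1, -1, 1, 1, -1).

(1, -1, 1, 1, -1)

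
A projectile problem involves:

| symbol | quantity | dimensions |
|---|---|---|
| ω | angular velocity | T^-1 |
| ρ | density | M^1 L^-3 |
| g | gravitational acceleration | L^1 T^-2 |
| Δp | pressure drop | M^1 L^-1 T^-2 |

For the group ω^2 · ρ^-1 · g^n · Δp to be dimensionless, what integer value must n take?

-2

Balance the L exponent: (1)·n from g, plus 2·(0) − (-3) + (-1) = 2 from the rest, must sum to zero.
n + 2 = 0, so n = -2.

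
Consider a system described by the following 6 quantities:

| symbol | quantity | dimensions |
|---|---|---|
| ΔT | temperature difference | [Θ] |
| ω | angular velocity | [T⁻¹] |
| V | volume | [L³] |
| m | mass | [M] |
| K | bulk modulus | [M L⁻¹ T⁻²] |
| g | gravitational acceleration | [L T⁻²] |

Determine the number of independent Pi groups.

There are 6 variables and 4 base dimensions (M, L, T, Θ).
The dimension matrix has rank 4.
Independent dimensionless groups: 6 − 4 = 2.

2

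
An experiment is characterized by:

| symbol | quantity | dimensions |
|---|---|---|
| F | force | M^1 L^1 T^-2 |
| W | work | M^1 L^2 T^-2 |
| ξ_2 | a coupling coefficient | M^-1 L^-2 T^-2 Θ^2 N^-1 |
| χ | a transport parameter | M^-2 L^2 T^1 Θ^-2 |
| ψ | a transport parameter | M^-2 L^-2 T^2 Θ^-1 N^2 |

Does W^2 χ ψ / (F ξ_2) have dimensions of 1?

no

Sum the exponent of each base dimension across the product:
  M: −[F]_M + 2·[W]_M − [ξ_2]_M + [χ]_M + [ψ]_M = −(1) + 2·(1) − (-1) + (-2) + (-2) = -2
  L: −[F]_L + 2·[W]_L − [ξ_2]_L + [χ]_L + [ψ]_L = −(1) + 2·(2) − (-2) + (2) + (-2) = 5
  T: −[F]_T + 2·[W]_T − [ξ_2]_T + [χ]_T + [ψ]_T = −(-2) + 2·(-2) − (-2) + (1) + (2) = 3
  Θ: −[F]_Θ + 2·[W]_Θ − [ξ_2]_Θ + [χ]_Θ + [ψ]_Θ = −(0) + 2·(0) − (2) + (-2) + (-1) = -5
  N: −[F]_N + 2·[W]_N − [ξ_2]_N + [χ]_N + [ψ]_N = −(0) + 2·(0) − (-1) + (0) + (2) = 3
Net dimensions [M⁻² L⁵ T³ Θ⁻⁵ N³] ≠ [1] — not dimensionless.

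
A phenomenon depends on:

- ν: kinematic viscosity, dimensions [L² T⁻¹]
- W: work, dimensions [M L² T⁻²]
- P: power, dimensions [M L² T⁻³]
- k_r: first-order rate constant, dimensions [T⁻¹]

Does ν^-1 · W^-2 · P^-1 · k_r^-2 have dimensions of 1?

Sum the exponent of each base dimension across the product:
  M: −[ν]_M − 2·[W]_M − [P]_M − 2·[k_r]_M = −(0) − 2·(1) − (1) − 2·(0) = -3
  L: −[ν]_L − 2·[W]_L − [P]_L − 2·[k_r]_L = −(2) − 2·(2) − (2) − 2·(0) = -8
  T: −[ν]_T − 2·[W]_T − [P]_T − 2·[k_r]_T = −(-1) − 2·(-2) − (-3) − 2·(-1) = 10
Net dimensions [M⁻³ L⁻⁸ T¹⁰] ≠ [1] — not dimensionless.

no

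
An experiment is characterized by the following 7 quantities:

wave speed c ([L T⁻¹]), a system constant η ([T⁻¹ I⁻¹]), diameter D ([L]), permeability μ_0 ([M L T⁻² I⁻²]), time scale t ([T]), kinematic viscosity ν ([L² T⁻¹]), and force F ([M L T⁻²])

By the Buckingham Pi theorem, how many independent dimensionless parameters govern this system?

3

There are 7 variables and 4 base dimensions (M, L, T, I).
The dimension matrix has rank 4.
Independent dimensionless groups: 7 − 4 = 3.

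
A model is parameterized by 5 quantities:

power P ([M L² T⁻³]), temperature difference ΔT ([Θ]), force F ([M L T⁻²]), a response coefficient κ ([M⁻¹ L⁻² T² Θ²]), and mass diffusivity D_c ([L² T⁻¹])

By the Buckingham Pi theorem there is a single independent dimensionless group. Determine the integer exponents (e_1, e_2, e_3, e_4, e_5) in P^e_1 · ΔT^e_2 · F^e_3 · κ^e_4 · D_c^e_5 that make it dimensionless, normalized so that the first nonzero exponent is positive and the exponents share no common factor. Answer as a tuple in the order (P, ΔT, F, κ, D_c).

M: e_1·(1) + e_2·(0) + e_3·(1) + e_4·(-1) + e_5·(0) = 0
L: e_1·(2) + e_2·(0) + e_3·(1) + e_4·(-2) + e_5·(2) = 0
T: e_1·(-3) + e_2·(0) + e_3·(-2) + e_4·(2) + e_5·(-1) = 0
Θ: e_1·(0) + e_2·(1) + e_3·(0) + e_4·(2) + e_5·(0) = 0
Solving this homogeneous linear system for the smallest-integer solution (first nonzero entry positive) gives (1, 2, -2, -1, -1).

(1, 2, -2, -1, -1)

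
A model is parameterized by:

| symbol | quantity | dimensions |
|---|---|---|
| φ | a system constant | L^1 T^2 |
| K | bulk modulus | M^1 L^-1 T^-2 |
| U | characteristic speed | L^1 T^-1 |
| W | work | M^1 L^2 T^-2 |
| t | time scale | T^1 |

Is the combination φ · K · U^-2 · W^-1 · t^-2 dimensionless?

no

Sum the exponent of each base dimension across the product:
  M: [φ]_M + [K]_M − 2·[U]_M − [W]_M − 2·[t]_M = (0) + (1) − 2·(0) − (1) − 2·(0) = 0
  L: [φ]_L + [K]_L − 2·[U]_L − [W]_L − 2·[t]_L = (1) + (-1) − 2·(1) − (2) − 2·(0) = -4
  T: [φ]_T + [K]_T − 2·[U]_T − [W]_T − 2·[t]_T = (2) + (-2) − 2·(-1) − (-2) − 2·(1) = 2
Net dimensions [L⁻⁴ T²] ≠ [1] — not dimensionless.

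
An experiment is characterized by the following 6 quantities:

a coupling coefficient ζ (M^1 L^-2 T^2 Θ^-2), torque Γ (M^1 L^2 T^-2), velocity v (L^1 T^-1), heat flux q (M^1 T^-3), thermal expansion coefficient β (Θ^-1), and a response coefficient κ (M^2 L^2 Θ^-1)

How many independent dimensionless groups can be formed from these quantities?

2

There are 6 variables and 4 base dimensions (M, L, T, Θ).
The dimension matrix has rank 4.
Independent dimensionless groups: 6 − 4 = 2.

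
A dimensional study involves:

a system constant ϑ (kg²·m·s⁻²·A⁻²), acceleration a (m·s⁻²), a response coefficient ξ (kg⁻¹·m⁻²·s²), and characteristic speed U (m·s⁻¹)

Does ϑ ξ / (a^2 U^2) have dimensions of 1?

no

Sum the exponent of each base dimension across the product:
  M: [ϑ]_M − 2·[a]_M + [ξ]_M − 2·[U]_M = (2) − 2·(0) + (-1) − 2·(0) = 1
  L: [ϑ]_L − 2·[a]_L + [ξ]_L − 2·[U]_L = (1) − 2·(1) + (-2) − 2·(1) = -5
  T: [ϑ]_T − 2·[a]_T + [ξ]_T − 2·[U]_T = (-2) − 2·(-2) + (2) − 2·(-1) = 6
  I: [ϑ]_I − 2·[a]_I + [ξ]_I − 2·[U]_I = (-2) − 2·(0) + (0) − 2·(0) = -2
Net dimensions [M L⁻⁵ T⁶ I⁻²] ≠ [1] — not dimensionless.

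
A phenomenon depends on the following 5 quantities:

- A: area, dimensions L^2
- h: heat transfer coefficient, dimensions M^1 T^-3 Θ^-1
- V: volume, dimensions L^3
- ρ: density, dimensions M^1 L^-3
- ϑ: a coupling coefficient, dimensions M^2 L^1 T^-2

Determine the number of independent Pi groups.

There are 5 variables and 4 base dimensions (M, L, T, Θ).
The dimension matrix has rank 4.
Independent dimensionless groups: 5 − 4 = 1.

1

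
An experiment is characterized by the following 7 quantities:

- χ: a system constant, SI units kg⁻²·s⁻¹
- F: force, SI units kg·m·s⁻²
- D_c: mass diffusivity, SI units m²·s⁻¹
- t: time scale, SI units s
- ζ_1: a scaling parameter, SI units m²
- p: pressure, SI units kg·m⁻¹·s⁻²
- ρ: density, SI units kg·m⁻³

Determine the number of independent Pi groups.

4

There are 7 variables and 3 base dimensions (M, L, T).
The dimension matrix has rank 3.
Independent dimensionless groups: 7 − 3 = 4.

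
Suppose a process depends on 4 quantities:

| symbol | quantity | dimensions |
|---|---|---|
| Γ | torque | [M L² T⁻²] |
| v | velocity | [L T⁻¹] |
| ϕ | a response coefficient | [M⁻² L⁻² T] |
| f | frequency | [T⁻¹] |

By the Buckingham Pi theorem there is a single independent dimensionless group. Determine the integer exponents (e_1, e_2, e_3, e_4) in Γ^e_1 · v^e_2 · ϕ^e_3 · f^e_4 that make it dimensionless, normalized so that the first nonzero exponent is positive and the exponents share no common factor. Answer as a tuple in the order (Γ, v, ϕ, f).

M: e_1·(1) + e_2·(0) + e_3·(-2) + e_4·(0) = 0
L: e_1·(2) + e_2·(1) + e_3·(-2) + e_4·(0) = 0
T: e_1·(-2) + e_2·(-1) + e_3·(1) + e_4·(-1) = 0
Solving this homogeneous linear system for the smallest-integer solution (first nonzero entry positive) gives (2, -2, 1, -1).

(2, -2, 1, -1)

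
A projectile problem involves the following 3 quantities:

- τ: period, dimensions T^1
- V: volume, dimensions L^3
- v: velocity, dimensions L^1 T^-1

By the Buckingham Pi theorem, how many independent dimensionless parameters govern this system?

1

There are 3 variables and 2 base dimensions (L, T).
The dimension matrix has rank 2.
Independent dimensionless groups: 3 − 2 = 1.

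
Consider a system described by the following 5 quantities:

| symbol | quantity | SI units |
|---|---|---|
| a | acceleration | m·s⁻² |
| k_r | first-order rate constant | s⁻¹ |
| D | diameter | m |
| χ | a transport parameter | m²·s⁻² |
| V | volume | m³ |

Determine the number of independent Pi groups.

There are 5 variables and 2 base dimensions (L, T).
The dimension matrix has rank 2.
Independent dimensionless groups: 5 − 2 = 3.

3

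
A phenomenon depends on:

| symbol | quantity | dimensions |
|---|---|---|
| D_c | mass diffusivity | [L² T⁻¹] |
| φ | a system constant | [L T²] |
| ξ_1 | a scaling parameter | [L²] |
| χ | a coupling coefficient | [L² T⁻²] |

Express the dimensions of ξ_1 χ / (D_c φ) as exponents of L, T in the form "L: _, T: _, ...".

L: 1, T: -3

Collect each base-dimension exponent across the product:
  L: −(2) − (1) + (2) + (2) = 1
  T: −(-1) − (2) + (0) + (-2) = -3
So the dimensions are [L T⁻³].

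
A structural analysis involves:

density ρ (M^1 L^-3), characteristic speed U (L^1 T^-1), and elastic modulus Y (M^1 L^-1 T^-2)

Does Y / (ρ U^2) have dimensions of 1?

Sum the exponent of each base dimension across the product:
  M: −[ρ]_M − 2·[U]_M + [Y]_M = −(1) − 2·(0) + (1) = 0
  L: −[ρ]_L − 2·[U]_L + [Y]_L = −(-3) − 2·(1) + (-1) = 0
  T: −[ρ]_T − 2·[U]_T + [Y]_T = −(0) − 2·(-1) + (-2) = 0
All base exponents vanish — dimensionless.

yes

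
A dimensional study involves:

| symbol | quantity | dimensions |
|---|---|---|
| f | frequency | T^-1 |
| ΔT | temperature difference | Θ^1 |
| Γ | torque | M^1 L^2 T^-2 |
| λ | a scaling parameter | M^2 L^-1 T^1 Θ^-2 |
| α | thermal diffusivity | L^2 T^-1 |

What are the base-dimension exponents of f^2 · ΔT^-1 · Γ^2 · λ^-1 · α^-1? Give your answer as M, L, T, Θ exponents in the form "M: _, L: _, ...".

Collect each base-dimension exponent across the product:
  M: 2·(0) − (0) + 2·(1) − (2) − (0) = 0
  L: 2·(0) − (0) + 2·(2) − (-1) − (2) = 3
  T: 2·(-1) − (0) + 2·(-2) − (1) − (-1) = -6
  Θ: 2·(0) − (1) + 2·(0) − (-2) − (0) = 1
So the dimensions are [L³ T⁻⁶ Θ].

M: 0, L: 3, T: -6, Θ: 1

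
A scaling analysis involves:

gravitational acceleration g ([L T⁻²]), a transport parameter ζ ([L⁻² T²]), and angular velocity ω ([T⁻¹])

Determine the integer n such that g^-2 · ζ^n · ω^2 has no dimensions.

Balance the L exponent: (-2)·n from ζ, plus −2·(1) + 2·(0) = -2 from the rest, must sum to zero.
-2n − 2 = 0, so n = -1.

-1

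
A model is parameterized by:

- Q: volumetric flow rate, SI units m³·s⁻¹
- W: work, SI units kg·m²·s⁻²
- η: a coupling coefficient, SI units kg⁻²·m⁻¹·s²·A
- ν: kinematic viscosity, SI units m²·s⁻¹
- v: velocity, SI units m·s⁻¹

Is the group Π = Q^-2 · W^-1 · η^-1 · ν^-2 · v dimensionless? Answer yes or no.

Sum the exponent of each base dimension across the product:
  M: −2·[Q]_M − [W]_M − [η]_M − 2·[ν]_M + [v]_M = −2·(0) − (1) − (-2) − 2·(0) + (0) = 1
  L: −2·[Q]_L − [W]_L − [η]_L − 2·[ν]_L + [v]_L = −2·(3) − (2) − (-1) − 2·(2) + (1) = -10
  T: −2·[Q]_T − [W]_T − [η]_T − 2·[ν]_T + [v]_T = −2·(-1) − (-2) − (2) − 2·(-1) + (-1) = 3
  I: −2·[Q]_I − [W]_I − [η]_I − 2·[ν]_I + [v]_I = −2·(0) − (0) − (1) − 2·(0) + (0) = -1
Net dimensions [M L⁻¹⁰ T³ I⁻¹] ≠ [1] — not dimensionless.

no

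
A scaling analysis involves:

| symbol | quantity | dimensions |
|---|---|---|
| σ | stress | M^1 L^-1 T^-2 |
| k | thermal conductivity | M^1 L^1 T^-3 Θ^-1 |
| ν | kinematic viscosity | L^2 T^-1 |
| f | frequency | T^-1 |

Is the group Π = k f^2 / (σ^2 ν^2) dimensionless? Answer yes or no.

no

Sum the exponent of each base dimension across the product:
  M: −2·[σ]_M + [k]_M − 2·[ν]_M + 2·[f]_M = −2·(1) + (1) − 2·(0) + 2·(0) = -1
  L: −2·[σ]_L + [k]_L − 2·[ν]_L + 2·[f]_L = −2·(-1) + (1) − 2·(2) + 2·(0) = -1
  T: −2·[σ]_T + [k]_T − 2·[ν]_T + 2·[f]_T = −2·(-2) + (-3) − 2·(-1) + 2·(-1) = 1
  Θ: −2·[σ]_Θ + [k]_Θ − 2·[ν]_Θ + 2·[f]_Θ = −2·(0) + (-1) − 2·(0) + 2·(0) = -1
Net dimensions [M⁻¹ L⁻¹ T Θ⁻¹] ≠ [1] — not dimensionless.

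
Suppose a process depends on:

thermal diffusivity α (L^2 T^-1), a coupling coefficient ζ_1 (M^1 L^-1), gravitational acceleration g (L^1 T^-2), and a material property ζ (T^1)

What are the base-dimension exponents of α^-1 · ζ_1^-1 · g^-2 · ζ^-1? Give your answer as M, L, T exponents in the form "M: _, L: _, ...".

Collect each base-dimension exponent across the product:
  M: −(0) − (1) − 2·(0) − (0) = -1
  L: −(2) − (-1) − 2·(1) − (0) = -3
  T: −(-1) − (0) − 2·(-2) − (1) = 4
So the dimensions are [M⁻¹ L⁻³ T⁴].

M: -1, L: -3, T: 4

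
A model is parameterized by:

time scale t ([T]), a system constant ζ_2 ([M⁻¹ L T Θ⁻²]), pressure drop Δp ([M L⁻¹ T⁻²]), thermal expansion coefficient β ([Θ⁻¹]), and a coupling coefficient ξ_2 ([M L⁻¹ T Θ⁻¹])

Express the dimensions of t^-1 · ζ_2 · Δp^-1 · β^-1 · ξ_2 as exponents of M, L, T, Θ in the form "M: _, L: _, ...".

M: -1, L: 1, T: 3, Θ: -2

Collect each base-dimension exponent across the product:
  M: −(0) + (-1) − (1) − (0) + (1) = -1
  L: −(0) + (1) − (-1) − (0) + (-1) = 1
  T: −(1) + (1) − (-2) − (0) + (1) = 3
  Θ: −(0) + (-2) − (0) − (-1) + (-1) = -2
So the dimensions are [M⁻¹ L T³ Θ⁻²].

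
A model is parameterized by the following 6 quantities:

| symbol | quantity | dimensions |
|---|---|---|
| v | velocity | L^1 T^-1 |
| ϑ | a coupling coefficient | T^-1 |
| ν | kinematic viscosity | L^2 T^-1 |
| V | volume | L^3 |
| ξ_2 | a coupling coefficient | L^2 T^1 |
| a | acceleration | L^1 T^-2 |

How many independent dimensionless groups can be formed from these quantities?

4

There are 6 variables and 2 base dimensions (L, T).
The dimension matrix has rank 2.
Independent dimensionless groups: 6 − 2 = 4.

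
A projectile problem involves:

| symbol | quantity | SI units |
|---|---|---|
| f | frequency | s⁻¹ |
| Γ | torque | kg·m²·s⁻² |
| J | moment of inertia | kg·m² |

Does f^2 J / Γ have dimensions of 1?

yes

Sum the exponent of each base dimension across the product:
  M: 2·[f]_M − [Γ]_M + [J]_M = 2·(0) − (1) + (1) = 0
  L: 2·[f]_L − [Γ]_L + [J]_L = 2·(0) − (2) + (2) = 0
  T: 2·[f]_T − [Γ]_T + [J]_T = 2·(-1) − (-2) + (0) = 0
All base exponents vanish — dimensionless.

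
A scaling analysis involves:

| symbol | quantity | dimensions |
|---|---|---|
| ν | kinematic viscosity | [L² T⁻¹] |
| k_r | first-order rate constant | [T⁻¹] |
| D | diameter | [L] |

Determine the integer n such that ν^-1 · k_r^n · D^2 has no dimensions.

1

Balance the T exponent: (-1)·n from k_r, plus −(-1) + 2·(0) = 1 from the rest, must sum to zero.
−n + 1 = 0, so n = 1.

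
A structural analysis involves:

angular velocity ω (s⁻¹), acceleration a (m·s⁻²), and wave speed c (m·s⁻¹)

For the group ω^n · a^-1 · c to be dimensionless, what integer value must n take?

Balance the T exponent: (-1)·n from ω, plus −(-2) + (-1) = 1 from the rest, must sum to zero.
−n + 1 = 0, so n = 1.

1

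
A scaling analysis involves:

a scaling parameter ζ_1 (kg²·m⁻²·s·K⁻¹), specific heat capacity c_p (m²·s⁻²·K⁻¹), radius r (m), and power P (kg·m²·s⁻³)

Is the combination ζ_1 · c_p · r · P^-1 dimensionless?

Sum the exponent of each base dimension across the product:
  M: [ζ_1]_M + [c_p]_M + [r]_M − [P]_M = (2) + (0) + (0) − (1) = 1
  L: [ζ_1]_L + [c_p]_L + [r]_L − [P]_L = (-2) + (2) + (1) − (2) = -1
  T: [ζ_1]_T + [c_p]_T + [r]_T − [P]_T = (1) + (-2) + (0) − (-3) = 2
  Θ: [ζ_1]_Θ + [c_p]_Θ + [r]_Θ − [P]_Θ = (-1) + (-1) + (0) − (0) = -2
Net dimensions [M L⁻¹ T² Θ⁻²] ≠ [1] — not dimensionless.

no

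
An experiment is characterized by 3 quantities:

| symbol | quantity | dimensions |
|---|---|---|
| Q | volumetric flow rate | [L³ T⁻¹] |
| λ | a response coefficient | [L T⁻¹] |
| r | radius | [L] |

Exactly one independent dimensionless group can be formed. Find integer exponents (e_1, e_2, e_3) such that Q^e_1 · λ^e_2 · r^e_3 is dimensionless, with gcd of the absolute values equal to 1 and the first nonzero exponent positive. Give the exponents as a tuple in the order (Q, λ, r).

(1, -1, -2)

L: e_1·(3) + e_2·(1) + e_3·(1) = 0
T: e_1·(-1) + e_2·(-1) + e_3·(0) = 0
Solving this homogeneous linear system for the smallest-integer solution (first nonzero entry positive) gives (1, -1, -2).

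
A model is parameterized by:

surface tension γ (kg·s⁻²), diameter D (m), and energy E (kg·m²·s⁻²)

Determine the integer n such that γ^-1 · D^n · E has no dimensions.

-2

Balance the L exponent: (1)·n from D, plus −(0) + (2) = 2 from the rest, must sum to zero.
n + 2 = 0, so n = -2.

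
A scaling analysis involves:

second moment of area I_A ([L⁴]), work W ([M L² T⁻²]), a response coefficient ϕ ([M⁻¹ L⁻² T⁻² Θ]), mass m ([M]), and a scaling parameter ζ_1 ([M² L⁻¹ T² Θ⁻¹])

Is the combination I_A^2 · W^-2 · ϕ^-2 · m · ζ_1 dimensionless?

no

Sum the exponent of each base dimension across the product:
  M: 2·[I_A]_M − 2·[W]_M − 2·[ϕ]_M + [m]_M + [ζ_1]_M = 2·(0) − 2·(1) − 2·(-1) + (1) + (2) = 3
  L: 2·[I_A]_L − 2·[W]_L − 2·[ϕ]_L + [m]_L + [ζ_1]_L = 2·(4) − 2·(2) − 2·(-2) + (0) + (-1) = 7
  T: 2·[I_A]_T − 2·[W]_T − 2·[ϕ]_T + [m]_T + [ζ_1]_T = 2·(0) − 2·(-2) − 2·(-2) + (0) + (2) = 10
  Θ: 2·[I_A]_Θ − 2·[W]_Θ − 2·[ϕ]_Θ + [m]_Θ + [ζ_1]_Θ = 2·(0) − 2·(0) − 2·(1) + (0) + (-1) = -3
Net dimensions [M³ L⁷ T¹⁰ Θ⁻³] ≠ [1] — not dimensionless.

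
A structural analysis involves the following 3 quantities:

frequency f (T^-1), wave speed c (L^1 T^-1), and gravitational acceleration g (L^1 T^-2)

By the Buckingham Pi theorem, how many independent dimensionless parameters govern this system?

1

There are 3 variables and 2 base dimensions (L, T).
The dimension matrix has rank 2.
Independent dimensionless groups: 3 − 2 = 1.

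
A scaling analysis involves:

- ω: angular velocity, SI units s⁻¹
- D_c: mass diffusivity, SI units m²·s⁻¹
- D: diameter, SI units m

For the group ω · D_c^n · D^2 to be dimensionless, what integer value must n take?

-1

Balance the L exponent: (2)·n from D_c, plus (0) + 2·(1) = 2 from the rest, must sum to zero.
2n + 2 = 0, so n = -1.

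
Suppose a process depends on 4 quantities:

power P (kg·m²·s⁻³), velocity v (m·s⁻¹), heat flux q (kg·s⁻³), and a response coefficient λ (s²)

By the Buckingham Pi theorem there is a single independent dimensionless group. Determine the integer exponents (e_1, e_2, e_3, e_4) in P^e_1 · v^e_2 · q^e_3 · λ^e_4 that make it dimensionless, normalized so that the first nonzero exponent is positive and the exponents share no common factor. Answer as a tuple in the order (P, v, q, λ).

(1, -2, -1, -1)

M: e_1·(1) + e_2·(0) + e_3·(1) + e_4·(0) = 0
L: e_1·(2) + e_2·(1) + e_3·(0) + e_4·(0) = 0
T: e_1·(-3) + e_2·(-1) + e_3·(-3) + e_4·(2) = 0
Solving this homogeneous linear system for the smallest-integer solution (first nonzero entry positive) gives (1, -2, -1, -1).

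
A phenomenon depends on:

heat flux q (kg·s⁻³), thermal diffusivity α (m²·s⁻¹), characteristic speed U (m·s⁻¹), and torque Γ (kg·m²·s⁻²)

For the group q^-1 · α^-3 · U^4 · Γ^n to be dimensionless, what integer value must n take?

Balance the M exponent: (1)·n from Γ, plus −(1) − 3·(0) + 4·(0) = -1 from the rest, must sum to zero.
n − 1 = 0, so n = 1.

1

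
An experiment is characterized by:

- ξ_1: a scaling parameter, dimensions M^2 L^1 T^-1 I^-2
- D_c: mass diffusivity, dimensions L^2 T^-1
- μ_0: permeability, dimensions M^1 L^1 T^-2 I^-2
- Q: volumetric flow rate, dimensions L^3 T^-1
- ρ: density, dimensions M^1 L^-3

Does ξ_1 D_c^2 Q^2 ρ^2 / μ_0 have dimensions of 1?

Sum the exponent of each base dimension across the product:
  M: [ξ_1]_M + 2·[D_c]_M − [μ_0]_M + 2·[Q]_M + 2·[ρ]_M = (2) + 2·(0) − (1) + 2·(0) + 2·(1) = 3
  L: [ξ_1]_L + 2·[D_c]_L − [μ_0]_L + 2·[Q]_L + 2·[ρ]_L = (1) + 2·(2) − (1) + 2·(3) + 2·(-3) = 4
  T: [ξ_1]_T + 2·[D_c]_T − [μ_0]_T + 2·[Q]_T + 2·[ρ]_T = (-1) + 2·(-1) − (-2) + 2·(-1) + 2·(0) = -3
  I: [ξ_1]_I + 2·[D_c]_I − [μ_0]_I + 2·[Q]_I + 2·[ρ]_I = (-2) + 2·(0) − (-2) + 2·(0) + 2·(0) = 0
Net dimensions [M³ L⁴ T⁻³] ≠ [1] — not dimensionless.

no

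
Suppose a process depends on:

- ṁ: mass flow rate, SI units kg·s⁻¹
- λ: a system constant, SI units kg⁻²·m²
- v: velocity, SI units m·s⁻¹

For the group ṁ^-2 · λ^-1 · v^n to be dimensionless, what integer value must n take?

2

Balance the L exponent: (1)·n from v, plus −2·(0) − (2) = -2 from the rest, must sum to zero.
n − 2 = 0, so n = 2.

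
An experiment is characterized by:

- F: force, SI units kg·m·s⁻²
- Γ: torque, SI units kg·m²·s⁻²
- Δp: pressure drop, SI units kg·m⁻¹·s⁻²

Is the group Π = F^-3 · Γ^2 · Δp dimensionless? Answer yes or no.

yes

Sum the exponent of each base dimension across the product:
  M: −3·[F]_M + 2·[Γ]_M + [Δp]_M = −3·(1) + 2·(1) + (1) = 0
  L: −3·[F]_L + 2·[Γ]_L + [Δp]_L = −3·(1) + 2·(2) + (-1) = 0
  T: −3·[F]_T + 2·[Γ]_T + [Δp]_T = −3·(-2) + 2·(-2) + (-2) = 0
All base exponents vanish — dimensionless.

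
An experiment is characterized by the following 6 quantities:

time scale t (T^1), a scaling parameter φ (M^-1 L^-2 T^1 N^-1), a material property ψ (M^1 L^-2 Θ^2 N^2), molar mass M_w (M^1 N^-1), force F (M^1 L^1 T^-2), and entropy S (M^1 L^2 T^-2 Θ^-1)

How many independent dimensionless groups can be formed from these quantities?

1

There are 6 variables and 5 base dimensions (M, L, T, Θ, N).
The dimension matrix has rank 5.
Independent dimensionless groups: 6 − 5 = 1.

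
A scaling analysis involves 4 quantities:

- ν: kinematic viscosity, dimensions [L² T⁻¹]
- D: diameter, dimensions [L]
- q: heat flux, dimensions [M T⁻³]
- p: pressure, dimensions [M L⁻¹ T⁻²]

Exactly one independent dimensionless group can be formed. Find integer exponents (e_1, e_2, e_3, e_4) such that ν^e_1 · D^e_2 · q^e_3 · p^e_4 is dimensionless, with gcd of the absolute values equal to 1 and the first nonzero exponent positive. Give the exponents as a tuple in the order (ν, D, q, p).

(1, -1, -1, 1)

M: e_1·(0) + e_2·(0) + e_3·(1) + e_4·(1) = 0
L: e_1·(2) + e_2·(1) + e_3·(0) + e_4·(-1) = 0
T: e_1·(-1) + e_2·(0) + e_3·(-3) + e_4·(-2) = 0
Solving this homogeneous linear system for the smallest-integer solution (first nonzero entry positive) gives (1, -1, -1, 1).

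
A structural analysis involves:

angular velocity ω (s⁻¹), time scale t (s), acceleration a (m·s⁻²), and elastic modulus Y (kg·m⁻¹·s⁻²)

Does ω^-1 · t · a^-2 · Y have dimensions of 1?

no

Sum the exponent of each base dimension across the product:
  M: −[ω]_M + [t]_M − 2·[a]_M + [Y]_M = −(0) + (0) − 2·(0) + (1) = 1
  L: −[ω]_L + [t]_L − 2·[a]_L + [Y]_L = −(0) + (0) − 2·(1) + (-1) = -3
  T: −[ω]_T + [t]_T − 2·[a]_T + [Y]_T = −(-1) + (1) − 2·(-2) + (-2) = 4
Net dimensions [M L⁻³ T⁴] ≠ [1] — not dimensionless.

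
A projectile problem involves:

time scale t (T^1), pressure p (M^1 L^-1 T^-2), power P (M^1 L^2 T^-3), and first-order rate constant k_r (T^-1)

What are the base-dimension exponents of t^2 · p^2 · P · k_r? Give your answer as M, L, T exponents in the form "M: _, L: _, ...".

M: 3, L: 0, T: -6

Collect each base-dimension exponent across the product:
  M: 2·(0) + 2·(1) + (1) + (0) = 3
  L: 2·(0) + 2·(-1) + (2) + (0) = 0
  T: 2·(1) + 2·(-2) + (-3) + (-1) = -6
So the dimensions are [M³ T⁻⁶].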